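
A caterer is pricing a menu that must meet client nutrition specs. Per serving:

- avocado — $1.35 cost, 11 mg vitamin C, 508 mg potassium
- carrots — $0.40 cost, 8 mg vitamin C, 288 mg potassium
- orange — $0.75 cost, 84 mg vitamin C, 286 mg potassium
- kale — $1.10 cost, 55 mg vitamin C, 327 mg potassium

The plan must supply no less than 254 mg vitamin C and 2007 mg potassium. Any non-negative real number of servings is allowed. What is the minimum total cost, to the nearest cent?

This is a tiny linear program; its minimum lies at a vertex of the feasible set. List the vertices and price them.
avocado only: max(254/11, 2007/508) = 23.09 servings → $31.17.
carrots only: max(254/8, 2007/288) = 31.75 servings → $12.70.
orange only: max(254/84, 2007/286) = 7.017 servings → $5.26.
kale only: max(254/55, 2007/327) = 6.138 servings → $6.75.
avocado + carrots: intersection lies outside the first quadrant.
avocado + orange with both tight: 2.427 servings and 2.706 servings → $5.31.
avocado + kale with both tight: 1.123 servings and 4.394 servings → $6.35.
carrots + orange with both tight: 4.38 servings and 2.607 servings → $3.71.
carrots + kale with both tight: 2.066 servings and 4.318 servings → $5.58.
orange + kale: intersection lies outside the first quadrant.
Cheapest feasible corner: $3.71.

$3.71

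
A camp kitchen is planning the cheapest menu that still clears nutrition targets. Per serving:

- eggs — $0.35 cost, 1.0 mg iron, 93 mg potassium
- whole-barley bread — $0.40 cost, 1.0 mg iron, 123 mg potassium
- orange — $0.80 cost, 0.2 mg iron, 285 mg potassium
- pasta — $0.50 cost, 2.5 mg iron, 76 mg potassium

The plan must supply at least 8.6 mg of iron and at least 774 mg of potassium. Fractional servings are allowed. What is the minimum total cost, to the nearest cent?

$2.83

Compare the cost at each extreme point of the feasible region.
eggs only: max(8.6/1.0, 774/93) = 8.6 servings → $3.01.
whole-barley bread only: max(8.6/1.0, 774/123) = 8.6 servings → $3.44.
orange only: max(8.6/0.2, 774/285) = 43 servings → $34.40.
pasta only: max(8.6/2.5, 774/76) = 10.18 servings → $5.09.
eggs + whole-barley bread: the both-tight solution has a negative serving — not a feasible corner.
eggs + orange with both targets exact would need a negative amount; discard.
eggs + pasta with both tight: 8.188 servings and 0.1649 servings → $2.95.
whole-barley bread + orange: intersection lies outside the first quadrant.
whole-barley bread + pasta with both tight: 5.535 servings and 1.226 servings → $2.83.
orange + pasta with both tight: 1.838 servings and 3.293 servings → $3.12.
The minimum over all feasible corners is $2.83.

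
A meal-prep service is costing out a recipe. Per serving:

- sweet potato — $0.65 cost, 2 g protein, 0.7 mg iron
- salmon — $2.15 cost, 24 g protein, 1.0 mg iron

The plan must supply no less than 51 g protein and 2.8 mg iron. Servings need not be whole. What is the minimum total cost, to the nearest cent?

Minimising a linear cost over {protein ≥ 51, iron ≥ 2.8, servings ≥ 0} — the optimum is at a vertex, using one or two foods.
sweet potato only: max(51/2, 2.8/0.7) = 25.5 servings → $16.57.
salmon only: max(51/24, 2.8/1.0) = 2.8 servings → $6.02.
sweet potato + salmon with both tight: 1.095 servings and 2.034 servings → $5.08.
Cheapest feasible corner: $5.08.

$5.08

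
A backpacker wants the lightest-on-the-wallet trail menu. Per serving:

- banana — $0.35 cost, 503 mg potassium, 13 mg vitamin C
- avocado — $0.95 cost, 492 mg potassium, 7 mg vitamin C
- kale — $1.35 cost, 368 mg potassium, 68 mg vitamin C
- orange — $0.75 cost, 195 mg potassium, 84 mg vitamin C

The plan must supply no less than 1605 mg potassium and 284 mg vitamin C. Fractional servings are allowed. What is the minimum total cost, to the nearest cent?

$3.00

banana only: max(1605/503, 284/13) = 21.85 servings → $7.65.
avocado only: max(1605/492, 284/7) = 40.57 servings → $38.54.
kale only: max(1605/368, 284/68) = 4.361 servings → $5.89.
orange only: max(1605/195, 284/84) = 8.231 servings → $6.17.
banana + avocado with both targets exact would need a negative amount; discard.
banana + kale with both tight: 0.1573 servings and 4.146 servings → $5.65.
banana + orange with both tight: 2 servings and 3.071 servings → $3.00.
avocado + kale with both tight: 0.1499 servings and 4.161 servings → $5.76.
avocado + orange with both tight: 1.988 servings and 3.215 servings → $4.30.
kale + orange: intersection lies outside the first quadrant.
Cheapest feasible corner: $3.00.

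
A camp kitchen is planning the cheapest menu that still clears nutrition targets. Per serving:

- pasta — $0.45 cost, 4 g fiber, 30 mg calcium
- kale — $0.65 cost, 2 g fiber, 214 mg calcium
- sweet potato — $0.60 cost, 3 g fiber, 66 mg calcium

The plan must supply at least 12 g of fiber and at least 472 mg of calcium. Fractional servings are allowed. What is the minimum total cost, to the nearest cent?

$2.17

A basic optimal solution has at most two foods positive. Try each food alone and each pair with both targets met exactly.
pasta only: max(12/4, 472/30) = 15.73 servings → $7.08.
kale only: max(12/2, 472/214) = 6 servings → $3.90.
sweet potato only: max(12/3, 472/66) = 7.152 servings → $4.29.
pasta + kale with both tight: 2.04 servings and 1.92 servings → $2.17.
pasta + sweet potato: the both-tight solution has a negative serving — not a feasible corner.
kale + sweet potato with both tight: 1.224 servings and 3.184 servings → $2.71.
The minimum over all feasible corners is $2.17.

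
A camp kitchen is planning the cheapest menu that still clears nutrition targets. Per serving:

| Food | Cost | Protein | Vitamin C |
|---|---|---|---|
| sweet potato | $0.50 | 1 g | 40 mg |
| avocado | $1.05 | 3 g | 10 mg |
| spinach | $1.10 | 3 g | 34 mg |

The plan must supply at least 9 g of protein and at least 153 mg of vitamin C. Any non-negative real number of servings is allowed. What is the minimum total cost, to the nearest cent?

Two binding constraints pin down two serving amounts, so the optimal mix uses at most two foods. The candidates are each food alone (scaled to the tighter of protein/vitamin C) and each pair with both constraints tight.
sweet potato only: max(9/1, 153/40) = 9 servings → $4.50.
avocado only: max(9/3, 153/10) = 15.3 servings → $16.07.
spinach only: max(9/3, 153/34) = 4.5 servings → $4.95.
sweet potato + avocado with both tight: 3.355 servings and 1.882 servings → $3.65.
sweet potato + spinach with both tight: 1.779 servings and 2.407 servings → $3.54.
avocado + spinach: intersection lies outside the first quadrant.
The minimum over all feasible corners is $3.54.

$3.54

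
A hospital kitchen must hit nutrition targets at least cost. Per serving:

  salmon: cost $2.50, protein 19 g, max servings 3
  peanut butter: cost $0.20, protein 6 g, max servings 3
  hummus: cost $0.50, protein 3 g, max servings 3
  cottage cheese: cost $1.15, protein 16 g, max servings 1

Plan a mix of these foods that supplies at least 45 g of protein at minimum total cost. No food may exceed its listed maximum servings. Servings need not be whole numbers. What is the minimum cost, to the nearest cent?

$3.20

Cost per g of protein: peanut butter $0.0333, cottage cheese $0.0719, salmon $0.1316, hummus $0.1667.
Take 3 servings of peanut butter: +18.0 g protein for $0.60 (total $0.60, still need 27.0 g).
Take 1 serving of cottage cheese: +16.0 g protein for $1.15 (total $1.75, still need 11.0 g).
Take 0.5789 servings of salmon: +11.0 g protein for $1.45 (total $3.20, still need 0.0 g).
Greedy by cheapest-per-g is optimal for a single linear constraint, so the minimum cost is $3.20.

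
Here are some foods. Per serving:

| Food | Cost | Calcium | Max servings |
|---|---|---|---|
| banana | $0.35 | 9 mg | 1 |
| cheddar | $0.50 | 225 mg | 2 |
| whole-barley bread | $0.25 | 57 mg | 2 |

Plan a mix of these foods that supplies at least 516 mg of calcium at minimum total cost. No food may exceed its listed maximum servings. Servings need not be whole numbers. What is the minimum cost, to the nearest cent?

Cost per mg of calcium: cheddar $0.0022, whole-barley bread $0.0044, banana $0.0389.
Take 2 servings of cheddar: +450.0 mg calcium for $1.00 (total $1.00, still need 66.0 mg).
Take 1.158 servings of whole-barley bread: +66.0 mg calcium for $0.29 (total $1.29, still need 0.0 mg).
Greedy by cheapest-per-mg is optimal for a single linear constraint, so the minimum cost is $1.29.

$1.29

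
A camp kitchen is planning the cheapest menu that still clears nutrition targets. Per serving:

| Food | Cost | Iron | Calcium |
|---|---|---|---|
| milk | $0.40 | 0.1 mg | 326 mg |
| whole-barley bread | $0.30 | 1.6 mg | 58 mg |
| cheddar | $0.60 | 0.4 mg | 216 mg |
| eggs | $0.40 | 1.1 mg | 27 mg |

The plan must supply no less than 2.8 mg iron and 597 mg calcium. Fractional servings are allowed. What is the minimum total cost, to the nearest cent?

milk only: max(2.8/0.1, 597/326) = 28 servings → $11.20.
whole-barley bread only: max(2.8/1.6, 597/58) = 10.29 servings → $3.09.
cheddar only: max(2.8/0.4, 597/216) = 7 servings → $4.20.
eggs only: max(2.8/1.1, 597/27) = 22.11 servings → $8.84.
milk + whole-barley bread with both tight: 1.537 servings and 1.654 servings → $1.11.
milk + cheddar with both targets exact would need a negative amount; discard.
milk + eggs with both tight: 1.633 servings and 2.397 servings → $1.61.
whole-barley bread + cheddar with both tight: 1.135 servings and 2.459 servings → $1.82.
whole-barley bread + eggs: the both-tight solution has a negative serving — not a feasible corner.
cheddar + eggs with both tight: 2.562 servings and 1.614 servings → $2.18.
Cheapest feasible corner: $1.11.

$1.11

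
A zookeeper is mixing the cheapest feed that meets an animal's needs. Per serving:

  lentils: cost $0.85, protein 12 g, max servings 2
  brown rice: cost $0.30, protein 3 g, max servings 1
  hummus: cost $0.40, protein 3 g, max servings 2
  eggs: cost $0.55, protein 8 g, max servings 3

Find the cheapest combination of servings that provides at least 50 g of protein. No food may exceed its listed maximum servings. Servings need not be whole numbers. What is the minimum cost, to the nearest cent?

$3.55

Cost per g of protein: eggs $0.0688, lentils $0.0708, brown rice $0.1000, hummus $0.1333.
Take 3 servings of eggs: +24.0 g protein for $1.65 (total $1.65, still need 26.0 g).
Take 2 servings of lentils: +24.0 g protein for $1.70 (total $3.35, still need 2.0 g).
Take 0.6667 servings of brown rice: +2.0 g protein for $0.20 (total $3.55, still need 0.0 g).
Greedy by cheapest-per-g is optimal for a single linear constraint, so the minimum cost is $3.55.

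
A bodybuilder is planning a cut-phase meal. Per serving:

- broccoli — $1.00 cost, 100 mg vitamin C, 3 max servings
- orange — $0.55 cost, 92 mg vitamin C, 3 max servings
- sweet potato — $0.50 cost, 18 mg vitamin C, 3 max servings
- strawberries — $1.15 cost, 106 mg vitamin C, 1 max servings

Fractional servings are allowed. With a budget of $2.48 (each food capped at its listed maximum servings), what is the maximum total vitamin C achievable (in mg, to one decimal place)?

Vitamin C per dollar: orange 167.3, broccoli 100, strawberries 92.17, sweet potato 36.
Take 3 servings of orange: spends $1.65, +276.0 mg vitamin C (running total 276.0 mg).
Take 0.83 servings of broccoli: spends $0.83, +83.0 mg vitamin C (running total 359.0 mg).
Filling greedily by vitamin C-per-dollar is optimal for one linear limit, giving 359.0 mg.

359.0 mg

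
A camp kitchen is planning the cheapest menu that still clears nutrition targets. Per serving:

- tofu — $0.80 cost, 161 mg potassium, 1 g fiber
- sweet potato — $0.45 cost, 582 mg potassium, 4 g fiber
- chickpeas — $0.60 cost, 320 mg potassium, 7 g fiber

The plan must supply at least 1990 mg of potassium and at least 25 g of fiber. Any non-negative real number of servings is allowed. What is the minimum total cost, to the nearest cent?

The cheapest plan sits at a corner of the feasible region — with two constraints it uses at most two foods.
tofu only: max(1990/161, 25/1) = 25 servings → $20.00.
sweet potato only: max(1990/582, 25/4) = 6.25 servings → $2.81.
chickpeas only: max(1990/320, 25/7) = 6.219 servings → $3.73.
tofu + sweet potato with both targets exact would need a negative amount; discard.
tofu + chickpeas with both tight: 7.348 servings and 2.522 servings → $7.39.
sweet potato + chickpeas with both tight: 2.122 servings and 2.359 servings → $2.37.
So the least-cost plan costs $2.37.

$2.37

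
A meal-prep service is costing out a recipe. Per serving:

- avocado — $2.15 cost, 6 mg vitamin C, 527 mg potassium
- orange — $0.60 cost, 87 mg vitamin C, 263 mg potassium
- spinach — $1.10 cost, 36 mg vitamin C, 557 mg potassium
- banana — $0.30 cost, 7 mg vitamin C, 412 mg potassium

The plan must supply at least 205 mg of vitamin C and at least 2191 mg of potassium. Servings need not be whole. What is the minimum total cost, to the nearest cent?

$2.43

An LP optimum is at a vertex; with two nutrient constraints at most two foods are used. Check each candidate.
avocado only: max(205/6, 2191/527) = 34.17 servings → $73.46.
orange only: max(205/87, 2191/263) = 8.331 servings → $5.00.
spinach only: max(205/36, 2191/557) = 5.694 servings → $6.26.
banana only: max(205/7, 2191/412) = 29.29 servings → $8.79.
avocado + orange with both tight: 3.088 servings and 2.143 servings → $7.92.
avocado + spinach: the both-tight solution has a negative serving — not a feasible corner.
avocado + banana: the both-tight solution has a negative serving — not a feasible corner.
orange + spinach with both tight: 0.9056 servings and 3.506 servings → $4.40.
orange + banana with both tight: 2.033 servings and 4.02 servings → $2.43.
spinach + banana with both targets exact would need a negative amount; discard.
The minimum over all feasible corners is $2.43.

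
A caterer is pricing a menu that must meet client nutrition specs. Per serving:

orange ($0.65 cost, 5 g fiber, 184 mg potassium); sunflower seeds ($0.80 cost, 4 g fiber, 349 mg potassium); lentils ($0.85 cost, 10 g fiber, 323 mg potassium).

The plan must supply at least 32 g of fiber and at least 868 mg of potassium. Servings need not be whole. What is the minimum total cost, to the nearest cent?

$2.72

Minimising a linear cost over {fiber ≥ 32, potassium ≥ 868, servings ≥ 0} — the optimum is at a vertex, using one or two foods.
orange only: max(32/5, 868/184) = 6.4 servings → $4.16.
sunflower seeds only: max(32/4, 868/349) = 8 servings → $6.40.
lentils only: max(32/10, 868/323) = 3.2 servings → $2.72.
orange + sunflower seeds: the both-tight solution has a negative serving — not a feasible corner.
orange + lentils with both targets exact would need a negative amount; discard.
sunflower seeds + lentils: the both-tight solution has a negative serving — not a feasible corner.
So the least-cost plan costs $2.72.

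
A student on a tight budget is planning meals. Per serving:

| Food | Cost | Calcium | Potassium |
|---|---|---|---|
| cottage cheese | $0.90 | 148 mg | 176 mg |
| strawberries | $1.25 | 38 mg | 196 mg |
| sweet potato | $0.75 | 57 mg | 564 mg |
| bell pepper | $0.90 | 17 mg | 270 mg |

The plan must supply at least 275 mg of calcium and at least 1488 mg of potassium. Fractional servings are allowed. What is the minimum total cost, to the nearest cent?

$2.62

With two linear requirements the optimum uses one or two foods; enumerate the corners.
cottage cheese only: max(275/148, 1488/176) = 8.455 servings → $7.61.
strawberries only: max(275/38, 1488/196) = 7.592 servings → $9.49.
sweet potato only: max(275/57, 1488/564) = 4.825 servings → $3.62.
bell pepper only: max(275/17, 1488/270) = 16.18 servings → $14.56.
cottage cheese + strawberries: intersection lies outside the first quadrant.
cottage cheese + sweet potato with both tight: 0.957 servings and 2.34 servings → $2.62.
cottage cheese + bell pepper with both tight: 1.324 servings and 4.648 servings → $5.37.
strawberries + sweet potato with both tight: 6.85 servings and 0.2577 servings → $8.76.
strawberries + bell pepper with both tight: 7.066 servings and 0.3816 servings → $9.18.
sweet potato + bell pepper: intersection lies outside the first quadrant.
The minimum over all feasible corners is $2.62.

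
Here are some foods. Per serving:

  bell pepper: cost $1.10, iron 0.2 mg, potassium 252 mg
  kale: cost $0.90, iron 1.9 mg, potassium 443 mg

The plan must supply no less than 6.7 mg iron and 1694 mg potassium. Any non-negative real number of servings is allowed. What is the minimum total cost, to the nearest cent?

For a min-cost LP with two ≥-constraints, a basic feasible solution has at most two positive variables.
bell pepper only: max(6.7/0.2, 1694/252) = 33.5 servings → $36.85.
kale only: max(6.7/1.9, 1694/443) = 3.824 servings → $3.44.
bell pepper + kale with both tight: 0.642 servings and 3.459 servings → $3.82.
Cheapest feasible corner: $3.44.

$3.44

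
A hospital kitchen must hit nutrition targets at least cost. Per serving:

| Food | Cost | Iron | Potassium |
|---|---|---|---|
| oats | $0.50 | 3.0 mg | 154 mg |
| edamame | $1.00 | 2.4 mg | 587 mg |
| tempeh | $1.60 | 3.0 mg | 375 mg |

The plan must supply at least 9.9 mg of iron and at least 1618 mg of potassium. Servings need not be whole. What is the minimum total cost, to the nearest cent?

oats only: max(9.9/3.0, 1618/154) = 10.51 servings → $5.25.
edamame only: max(9.9/2.4, 1618/587) = 4.125 servings → $4.12.
tempeh only: max(9.9/3.0, 1618/375) = 4.315 servings → $6.90.
oats + edamame with both tight: 1.386 servings and 2.393 servings → $3.09.
oats + tempeh: intersection lies outside the first quadrant.
edamame + tempeh with both tight: 1.326 servings and 2.239 servings → $4.91.
The minimum over all feasible corners is $3.09.

$3.09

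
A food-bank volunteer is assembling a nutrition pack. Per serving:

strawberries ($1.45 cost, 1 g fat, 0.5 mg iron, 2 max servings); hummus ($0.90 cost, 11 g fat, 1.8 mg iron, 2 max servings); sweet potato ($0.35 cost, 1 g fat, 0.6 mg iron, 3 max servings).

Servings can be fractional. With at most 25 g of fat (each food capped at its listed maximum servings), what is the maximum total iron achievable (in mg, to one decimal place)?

6.1 mg

Iron per g fat: sweet potato 0.6, strawberries 0.5, hummus 0.1636.
Take 3 servings of sweet potato: uses 3 g fat, +1.8 mg iron (running total 1.8 mg).
Take 2 servings of strawberries: uses 2 g fat, +1.0 mg iron (running total 2.8 mg).
Take 1.818 servings of hummus: uses 20 g fat, +3.3 mg iron (running total 6.1 mg).
Greedy by best ratio exhausts the fat allowance optimally: 6.1 mg.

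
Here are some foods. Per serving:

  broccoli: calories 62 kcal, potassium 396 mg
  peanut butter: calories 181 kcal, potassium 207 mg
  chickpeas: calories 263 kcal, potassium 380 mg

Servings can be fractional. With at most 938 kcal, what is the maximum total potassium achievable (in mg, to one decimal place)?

Potassium per kcal: broccoli 6.387, chickpeas 1.445, peanut butter 1.144.
With no serving limits, spend the whole calories allowance on broccoli: 938 kcal / 62 kcal × 396 mg = 5991.1 mg.

5991.1 mg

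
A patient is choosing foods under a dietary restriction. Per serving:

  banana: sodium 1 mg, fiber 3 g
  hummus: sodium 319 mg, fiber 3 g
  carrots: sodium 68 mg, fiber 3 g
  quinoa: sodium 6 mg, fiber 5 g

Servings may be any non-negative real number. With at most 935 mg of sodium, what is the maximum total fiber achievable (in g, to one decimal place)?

Fiber per mg sodium: banana 3, quinoa 0.8333, carrots 0.04412, hummus 0.009404.
With no serving limits, spend the whole sodium allowance on banana: 935 mg / 1 mg × 3 g = 2805.0 g.

2805.0 g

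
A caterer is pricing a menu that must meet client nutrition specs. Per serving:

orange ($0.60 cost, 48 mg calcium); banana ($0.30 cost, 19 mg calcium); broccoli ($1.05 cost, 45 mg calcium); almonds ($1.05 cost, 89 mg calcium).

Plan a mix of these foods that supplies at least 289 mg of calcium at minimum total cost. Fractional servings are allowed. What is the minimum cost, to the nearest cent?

$3.41

Cost per mg of calcium: almonds $0.0118, orange $0.0125, banana $0.0158, broccoli $0.0233.
With no serving limits, use only almonds: 289 mg / 89 mg = 3.247 servings × $1.05 = $3.41.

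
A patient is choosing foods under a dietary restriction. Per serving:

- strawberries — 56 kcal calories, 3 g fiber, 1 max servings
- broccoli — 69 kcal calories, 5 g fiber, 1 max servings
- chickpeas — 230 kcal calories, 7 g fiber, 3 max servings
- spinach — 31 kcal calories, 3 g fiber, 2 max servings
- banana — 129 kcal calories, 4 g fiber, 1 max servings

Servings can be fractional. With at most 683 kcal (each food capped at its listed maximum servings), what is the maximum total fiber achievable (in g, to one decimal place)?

Fiber per kcal: spinach 0.09677, broccoli 0.07246, strawberries 0.05357, banana 0.03101, chickpeas 0.03043.
Take 2 servings of spinach: uses 62 kcal, +6.0 g fiber (running total 6.0 g).
Take 1 serving of broccoli: uses 69 kcal, +5.0 g fiber (running total 11.0 g).
Take 1 serving of strawberries: uses 56 kcal, +3.0 g fiber (running total 14.0 g).
Take 1 serving of banana: uses 129 kcal, +4.0 g fiber (running total 18.0 g).
Take 1.596 servings of chickpeas: uses 367 kcal, +11.2 g fiber (running total 29.2 g).
Greedy by best ratio exhausts the calories allowance optimally: 29.2 g.

29.2 g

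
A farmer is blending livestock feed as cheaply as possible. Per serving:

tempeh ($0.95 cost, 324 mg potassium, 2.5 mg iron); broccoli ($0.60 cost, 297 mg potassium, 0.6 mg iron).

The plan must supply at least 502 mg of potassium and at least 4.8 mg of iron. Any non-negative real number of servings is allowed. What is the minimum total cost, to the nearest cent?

tempeh only: max(502/324, 4.8/2.5) = 1.92 servings → $1.82.
broccoli only: max(502/297, 4.8/0.6) = 8 servings → $4.80.
tempeh + broccoli: intersection lies outside the first quadrant.
The minimum over all feasible corners is $1.82.

$1.82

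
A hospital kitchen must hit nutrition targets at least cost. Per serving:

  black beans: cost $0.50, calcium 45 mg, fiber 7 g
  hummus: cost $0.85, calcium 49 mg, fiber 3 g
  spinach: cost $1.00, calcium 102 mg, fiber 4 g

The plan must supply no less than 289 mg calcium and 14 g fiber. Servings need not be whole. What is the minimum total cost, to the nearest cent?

black beans only: max(289/45, 14/7) = 6.422 servings → $3.21.
hummus only: max(289/49, 14/3) = 5.898 servings → $5.01.
spinach only: max(289/102, 14/4) = 3.5 servings → $3.50.
black beans + hummus with both targets exact would need a negative amount; discard.
black beans + spinach with both tight: 0.5094 servings and 2.609 servings → $2.86.
hummus + spinach with both tight: 2.473 servings and 1.645 servings → $3.75.
Cheapest feasible corner: $2.86.

$2.86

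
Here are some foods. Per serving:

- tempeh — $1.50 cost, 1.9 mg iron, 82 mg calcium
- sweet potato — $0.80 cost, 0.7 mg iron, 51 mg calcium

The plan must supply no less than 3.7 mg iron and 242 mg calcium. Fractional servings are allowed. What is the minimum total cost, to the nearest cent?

Two binding constraints pin down two serving amounts, so the optimal mix uses at most two foods. The candidates are each food alone (scaled to the tighter of iron/calcium) and each pair with both constraints tight.
tempeh only: max(3.7/1.9, 242/82) = 2.951 servings → $4.43.
sweet potato only: max(3.7/0.7, 242/51) = 5.286 servings → $4.23.
tempeh + sweet potato with both tight: 0.4886 servings and 3.959 servings → $3.90.
Cheapest feasible corner: $3.90.

$3.90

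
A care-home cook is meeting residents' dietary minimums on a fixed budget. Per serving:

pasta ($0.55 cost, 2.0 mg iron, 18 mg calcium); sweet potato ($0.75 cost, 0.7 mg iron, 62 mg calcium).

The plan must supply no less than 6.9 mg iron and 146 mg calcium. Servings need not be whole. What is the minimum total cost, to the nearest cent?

At the optimum either one food covers both requirements or two foods hit both targets exactly; no other combination can be cheaper.
pasta only: max(6.9/2.0, 146/18) = 8.111 servings → $4.46.
sweet potato only: max(6.9/0.7, 146/62) = 9.857 servings → $7.39.
pasta + sweet potato with both tight: 2.923 servings and 1.506 servings → $2.74.
So the least-cost plan costs $2.74.

$2.74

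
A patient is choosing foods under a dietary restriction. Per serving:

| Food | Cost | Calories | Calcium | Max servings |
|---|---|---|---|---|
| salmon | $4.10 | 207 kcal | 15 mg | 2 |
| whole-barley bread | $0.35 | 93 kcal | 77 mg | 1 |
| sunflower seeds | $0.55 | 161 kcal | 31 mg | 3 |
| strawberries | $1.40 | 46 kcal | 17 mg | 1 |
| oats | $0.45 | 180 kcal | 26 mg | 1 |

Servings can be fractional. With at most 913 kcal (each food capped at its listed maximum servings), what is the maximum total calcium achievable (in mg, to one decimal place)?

Calcium per kcal: whole-barley bread 0.828, strawberries 0.3696, sunflower seeds 0.1925, oats 0.1444, salmon 0.07246.
Take 1 serving of whole-barley bread: uses 93 kcal, +77.0 mg calcium (running total 77.0 mg).
Take 1 serving of strawberries: uses 46 kcal, +17.0 mg calcium (running total 94.0 mg).
Take 3 servings of sunflower seeds: uses 483 kcal, +93.0 mg calcium (running total 187.0 mg).
Take 1 serving of oats: uses 180 kcal, +26.0 mg calcium (running total 213.0 mg).
Take 0.5362 servings of salmon: uses 111 kcal, +8.0 mg calcium (running total 221.0 mg).
Filling greedily by calcium-per-kcal is optimal for one linear limit, giving 221.0 mg.

221.0 mg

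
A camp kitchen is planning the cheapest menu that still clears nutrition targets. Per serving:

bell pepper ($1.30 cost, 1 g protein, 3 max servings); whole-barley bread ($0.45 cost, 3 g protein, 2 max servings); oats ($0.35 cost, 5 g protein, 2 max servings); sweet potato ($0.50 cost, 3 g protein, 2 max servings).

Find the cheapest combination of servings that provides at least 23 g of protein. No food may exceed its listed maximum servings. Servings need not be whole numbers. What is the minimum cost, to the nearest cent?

Cost per g of protein: oats $0.0700, whole-barley bread $0.1500, sweet potato $0.1667, bell pepper $1.3000.
Take 2 servings of oats: +10.0 g protein for $0.70 (total $0.70, still need 13.0 g).
Take 2 servings of whole-barley bread: +6.0 g protein for $0.90 (total $1.60, still need 7.0 g).
Take 2 servings of sweet potato: +6.0 g protein for $1.00 (total $2.60, still need 1.0 g).
Take 1 serving of bell pepper: +1.0 g protein for $1.30 (total $3.90, still need 0.0 g).
Greedy by cheapest-per-g is optimal for a single linear constraint, so the minimum cost is $3.90.

$3.90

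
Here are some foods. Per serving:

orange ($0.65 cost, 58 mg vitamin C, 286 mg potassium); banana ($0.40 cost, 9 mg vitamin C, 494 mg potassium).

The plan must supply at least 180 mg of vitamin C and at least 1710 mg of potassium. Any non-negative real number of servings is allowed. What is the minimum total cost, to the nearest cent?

$2.56

This is a tiny linear program; its minimum lies at a vertex of the feasible set. List the vertices and price them.
orange only: max(180/58, 1710/286) = 5.979 servings → $3.89.
banana only: max(180/9, 1710/494) = 20 servings → $8.00.
orange + banana with both tight: 2.82 servings and 1.829 servings → $2.56.
The minimum over all feasible corners is $2.56.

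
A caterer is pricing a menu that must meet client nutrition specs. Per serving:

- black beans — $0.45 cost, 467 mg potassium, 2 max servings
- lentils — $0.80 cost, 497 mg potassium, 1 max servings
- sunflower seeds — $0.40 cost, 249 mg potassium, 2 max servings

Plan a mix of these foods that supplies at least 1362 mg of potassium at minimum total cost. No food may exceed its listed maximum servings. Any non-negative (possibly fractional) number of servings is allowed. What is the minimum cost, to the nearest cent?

$1.59

Cost per mg of potassium: black beans $0.0010, sunflower seeds $0.0016, lentils $0.0016.
Take 2 servings of black beans: +934.0 mg potassium for $0.90 (total $0.90, still need 428.0 mg).
Take 1.719 servings of sunflower seeds: +428.0 mg potassium for $0.69 (total $1.59, still need 0.0 mg).
Filling from the cheapest source first is optimal under one linear minimum: $1.59.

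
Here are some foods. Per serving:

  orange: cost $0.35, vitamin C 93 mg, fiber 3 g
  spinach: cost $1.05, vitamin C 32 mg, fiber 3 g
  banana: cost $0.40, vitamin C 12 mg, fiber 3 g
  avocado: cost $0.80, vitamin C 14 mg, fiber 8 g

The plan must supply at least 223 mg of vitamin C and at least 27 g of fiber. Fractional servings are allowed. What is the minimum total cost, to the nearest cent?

$2.80

An LP optimum is at a vertex; with two nutrient constraints at most two foods are used. Check each candidate.
orange only: max(223/93, 27/3) = 9 servings → $3.15.
spinach only: max(223/32, 27/3) = 9 servings → $9.45.
banana only: max(223/12, 27/3) = 18.58 servings → $7.43.
avocado only: max(223/14, 27/8) = 15.93 servings → $12.74.
orange + spinach: the both-tight solution has a negative serving — not a feasible corner.
orange + banana with both tight: 1.42 servings and 7.58 servings → $3.53.
orange + avocado with both tight: 2.003 servings and 2.624 servings → $2.80.
spinach + banana with both tight: 5.75 servings and 3.25 servings → $7.34.
spinach + avocado with both tight: 6.57 servings and 0.9112 servings → $7.63.
banana + avocado: the both-tight solution has a negative serving — not a feasible corner.
Cheapest feasible corner: $2.80.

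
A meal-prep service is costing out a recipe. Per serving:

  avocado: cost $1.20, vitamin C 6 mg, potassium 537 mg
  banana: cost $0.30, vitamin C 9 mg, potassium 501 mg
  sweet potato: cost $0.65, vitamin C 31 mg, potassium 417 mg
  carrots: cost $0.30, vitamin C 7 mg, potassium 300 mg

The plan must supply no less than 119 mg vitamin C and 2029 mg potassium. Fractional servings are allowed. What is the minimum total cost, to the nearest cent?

Compare the cost at each extreme point of the feasible region.
avocado only: max(119/6, 2029/537) = 19.83 servings → $23.80.
banana only: max(119/9, 2029/501) = 13.22 servings → $3.97.
sweet potato only: max(119/31, 2029/417) = 4.866 servings → $3.16.
carrots only: max(119/7, 2029/300) = 17 servings → $5.10.
avocado + banana: intersection lies outside the first quadrant.
avocado + sweet potato with both tight: 0.9386 servings and 3.657 servings → $3.50.
avocado + carrots with both targets exact would need a negative amount; discard.
banana + sweet potato with both tight: 1.127 servings and 3.511 servings → $2.62.
banana + carrots: the both-tight solution has a negative serving — not a feasible corner.
sweet potato + carrots with both tight: 3.369 servings and 2.081 servings → $2.81.
So the least-cost plan costs $2.62.

$2.62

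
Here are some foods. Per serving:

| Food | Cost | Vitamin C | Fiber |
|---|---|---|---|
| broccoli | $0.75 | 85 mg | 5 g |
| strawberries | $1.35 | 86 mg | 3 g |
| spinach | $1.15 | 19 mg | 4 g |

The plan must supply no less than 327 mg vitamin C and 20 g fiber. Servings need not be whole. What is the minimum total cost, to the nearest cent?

With two linear requirements the optimum uses one or two foods; enumerate the corners.
broccoli only: max(327/85, 20/5) = 4 servings → $3.00.
strawberries only: max(327/86, 20/3) = 6.667 servings → $9.00.
spinach only: max(327/19, 20/4) = 17.21 servings → $19.79.
broccoli + strawberries: the both-tight solution has a negative serving — not a feasible corner.
broccoli + spinach with both tight: 3.788 servings and 0.2653 servings → $3.15.
strawberries + spinach with both tight: 3.233 servings and 2.575 servings → $7.33.
The minimum over all feasible corners is $3.00.

$3.00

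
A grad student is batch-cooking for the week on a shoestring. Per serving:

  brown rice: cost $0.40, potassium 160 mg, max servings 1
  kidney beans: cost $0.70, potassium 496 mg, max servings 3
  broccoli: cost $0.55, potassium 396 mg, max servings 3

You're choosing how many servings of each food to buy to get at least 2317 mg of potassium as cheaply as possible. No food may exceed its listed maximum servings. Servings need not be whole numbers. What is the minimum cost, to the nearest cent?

$3.24

Cost per mg of potassium: broccoli $0.0014, kidney beans $0.0014, brown rice $0.0025.
Take 3 servings of broccoli: +1188.0 mg potassium for $1.65 (total $1.65, still need 1129.0 mg).
Take 2.276 servings of kidney beans: +1129.0 mg potassium for $1.59 (total $3.24, still need 0.0 mg).
Greedy by cheapest-per-mg is optimal for a single linear constraint, so the minimum cost is $3.24.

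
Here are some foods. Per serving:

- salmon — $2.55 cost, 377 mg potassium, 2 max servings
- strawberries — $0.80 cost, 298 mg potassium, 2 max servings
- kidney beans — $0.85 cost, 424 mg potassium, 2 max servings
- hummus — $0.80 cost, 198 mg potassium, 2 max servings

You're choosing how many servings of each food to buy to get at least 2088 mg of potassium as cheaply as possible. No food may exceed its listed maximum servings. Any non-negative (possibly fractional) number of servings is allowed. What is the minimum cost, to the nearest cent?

Cost per mg of potassium: kidney beans $0.0020, strawberries $0.0027, hummus $0.0040, salmon $0.0068.
Take 2 servings of kidney beans: +848.0 mg potassium for $1.70 (total $1.70, still need 1240.0 mg).
Take 2 servings of strawberries: +596.0 mg potassium for $1.60 (total $3.30, still need 644.0 mg).
Take 2 servings of hummus: +396.0 mg potassium for $1.60 (total $4.90, still need 248.0 mg).
Take 0.6578 servings of salmon: +248.0 mg potassium for $1.68 (total $6.58, still need 0.0 mg).
Filling from the cheapest source first is optimal under one linear minimum: $6.58.

$6.58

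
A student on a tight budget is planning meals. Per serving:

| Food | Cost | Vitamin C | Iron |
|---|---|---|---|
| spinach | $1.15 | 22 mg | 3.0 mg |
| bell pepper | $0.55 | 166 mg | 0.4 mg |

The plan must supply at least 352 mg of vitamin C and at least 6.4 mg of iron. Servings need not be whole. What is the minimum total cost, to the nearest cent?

With two linear requirements the optimum uses one or two foods; enumerate the corners.
spinach only: max(352/22, 6.4/3.0) = 16 servings → $18.40.
bell pepper only: max(352/166, 6.4/0.4) = 16 servings → $8.80.
spinach + bell pepper with both tight: 1.884 servings and 1.871 servings → $3.20.
The minimum over all feasible corners is $3.20.

$3.20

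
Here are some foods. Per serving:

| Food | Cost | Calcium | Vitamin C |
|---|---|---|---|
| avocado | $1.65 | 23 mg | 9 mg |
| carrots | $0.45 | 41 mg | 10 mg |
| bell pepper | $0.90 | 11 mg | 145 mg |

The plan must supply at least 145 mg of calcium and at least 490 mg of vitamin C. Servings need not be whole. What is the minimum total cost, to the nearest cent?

At the optimum either one food covers both requirements or two foods hit both targets exactly; no other combination can be cheaper.
avocado only: max(145/23, 490/9) = 54.44 servings → $89.83.
carrots only: max(145/41, 490/10) = 49 servings → $22.05.
bell pepper only: max(145/11, 490/145) = 13.18 servings → $11.86.
avocado + carrots: the both-tight solution has a negative serving — not a feasible corner.
avocado + bell pepper with both tight: 4.832 servings and 3.079 servings → $10.74.
carrots + bell pepper with both tight: 2.68 servings and 3.195 servings → $4.08.
So the least-cost plan costs $4.08.

$4.08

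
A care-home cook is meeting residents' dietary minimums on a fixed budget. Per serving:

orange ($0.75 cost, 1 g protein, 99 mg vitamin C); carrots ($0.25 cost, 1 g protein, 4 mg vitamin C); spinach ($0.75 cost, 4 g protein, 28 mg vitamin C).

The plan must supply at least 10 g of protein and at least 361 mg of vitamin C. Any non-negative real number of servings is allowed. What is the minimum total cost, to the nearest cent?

With two linear requirements the optimum uses one or two foods; enumerate the corners.
orange only: max(10/1, 361/99) = 10 servings → $7.50.
carrots only: max(10/1, 361/4) = 90.25 servings → $22.56.
spinach only: max(10/4, 361/28) = 12.89 servings → $9.67.
orange + carrots with both tight: 3.379 servings and 6.621 servings → $4.19.
orange + spinach with both tight: 3.163 servings and 1.709 servings → $3.65.
carrots + spinach with both targets exact would need a negative amount; discard.
The minimum over all feasible corners is $3.65.

$3.65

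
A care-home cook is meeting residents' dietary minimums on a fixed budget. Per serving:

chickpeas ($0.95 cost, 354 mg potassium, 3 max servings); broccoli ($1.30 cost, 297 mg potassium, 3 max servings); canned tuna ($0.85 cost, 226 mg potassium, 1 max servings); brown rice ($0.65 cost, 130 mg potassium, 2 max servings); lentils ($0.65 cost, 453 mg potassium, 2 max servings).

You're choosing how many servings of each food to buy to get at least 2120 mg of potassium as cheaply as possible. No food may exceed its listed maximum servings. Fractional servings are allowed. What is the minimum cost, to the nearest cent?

Cost per mg of potassium: lentils $0.0014, chickpeas $0.0027, canned tuna $0.0038, broccoli $0.0044, brown rice $0.0050.
Take 2 servings of lentils: +906.0 mg potassium for $1.30 (total $1.30, still need 1214.0 mg).
Take 3 servings of chickpeas: +1062.0 mg potassium for $2.85 (total $4.15, still need 152.0 mg).
Take 0.6726 servings of canned tuna: +152.0 mg potassium for $0.57 (total $4.72, still need 0.0 mg).
Greedy by cheapest-per-mg is optimal for a single linear constraint, so the minimum cost is $4.72.

$4.72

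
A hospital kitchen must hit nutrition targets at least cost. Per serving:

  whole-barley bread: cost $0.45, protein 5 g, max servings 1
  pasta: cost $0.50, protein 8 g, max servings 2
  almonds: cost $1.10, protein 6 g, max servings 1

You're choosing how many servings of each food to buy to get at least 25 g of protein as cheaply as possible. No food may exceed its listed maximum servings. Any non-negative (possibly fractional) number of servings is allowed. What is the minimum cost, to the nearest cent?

$2.18

Cost per g of protein: pasta $0.0625, whole-barley bread $0.0900, almonds $0.1833.
Take 2 servings of pasta: +16.0 g protein for $1.00 (total $1.00, still need 9.0 g).
Take 1 serving of whole-barley bread: +5.0 g protein for $0.45 (total $1.45, still need 4.0 g).
Take 0.6667 servings of almonds: +4.0 g protein for $0.73 (total $2.18, still need 0.0 g).
Greedy by cheapest-per-g is optimal for a single linear constraint, so the minimum cost is $2.18.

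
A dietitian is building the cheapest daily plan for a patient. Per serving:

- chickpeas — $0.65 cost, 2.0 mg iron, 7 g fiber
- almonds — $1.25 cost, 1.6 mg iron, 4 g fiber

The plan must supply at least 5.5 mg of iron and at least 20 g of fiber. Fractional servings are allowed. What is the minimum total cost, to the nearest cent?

This is a tiny linear program; its minimum lies at a vertex of the feasible set. List the vertices and price them.
chickpeas only: max(5.5/2.0, 20/7) = 2.857 servings → $1.86.
almonds only: max(5.5/1.6, 20/4) = 5 servings → $6.25.
chickpeas + almonds: intersection lies outside the first quadrant.
The minimum over all feasible corners is $1.86.

$1.86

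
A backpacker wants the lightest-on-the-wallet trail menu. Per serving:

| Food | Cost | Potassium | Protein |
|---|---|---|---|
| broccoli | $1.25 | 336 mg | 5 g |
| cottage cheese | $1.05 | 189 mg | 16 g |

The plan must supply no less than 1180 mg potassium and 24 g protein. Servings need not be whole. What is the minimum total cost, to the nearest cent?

$4.56

broccoli only: max(1180/336, 24/5) = 4.8 servings → $6.00.
cottage cheese only: max(1180/189, 24/16) = 6.243 servings → $6.56.
broccoli + cottage cheese with both tight: 3.237 servings and 0.4884 servings → $4.56.
So the least-cost plan costs $4.56.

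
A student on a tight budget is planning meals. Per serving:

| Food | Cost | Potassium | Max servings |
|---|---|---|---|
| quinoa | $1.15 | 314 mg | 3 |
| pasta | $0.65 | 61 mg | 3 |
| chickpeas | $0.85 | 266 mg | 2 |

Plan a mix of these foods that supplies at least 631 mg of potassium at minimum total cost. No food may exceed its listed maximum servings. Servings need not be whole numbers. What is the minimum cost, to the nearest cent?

$2.06

Cost per mg of potassium: chickpeas $0.0032, quinoa $0.0037, pasta $0.0107.
Take 2 servings of chickpeas: +532.0 mg potassium for $1.70 (total $1.70, still need 99.0 mg).
Take 0.3153 servings of quinoa: +99.0 mg potassium for $0.36 (total $2.06, still need 0.0 mg).
Greedy by cheapest-per-mg is optimal for a single linear constraint, so the minimum cost is $2.06.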